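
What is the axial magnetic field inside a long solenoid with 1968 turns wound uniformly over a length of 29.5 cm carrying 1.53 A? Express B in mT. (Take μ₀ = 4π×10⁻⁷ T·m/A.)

Inside a long solenoid, B = μ₀nI with n = 6671 turns/m.
B = 4π×10⁻⁷ × 6671 × 1.53 = 1.28×10⁻² T.

B ≈ 12.8 mT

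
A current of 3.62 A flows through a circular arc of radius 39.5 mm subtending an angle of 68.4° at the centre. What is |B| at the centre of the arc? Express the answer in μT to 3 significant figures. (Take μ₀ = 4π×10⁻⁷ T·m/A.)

B ≈ 10.9 μT

The Biot–Savart field of a circular arc at its centre is B = μ₀Iφ/(4πR), with φ = 1.194 rad.
B = (4π×10⁻⁷ × 3.62 × 1.194) / (4π × 0.0395) = 1.09×10⁻⁵ T.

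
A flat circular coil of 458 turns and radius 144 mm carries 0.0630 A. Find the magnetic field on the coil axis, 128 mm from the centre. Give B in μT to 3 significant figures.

B ≈ 52.6 μT

For an N-turn flat coil, B = Nμ₀IR²/[2(R²+z²)^(3/2)] with R = 0.144 m, z = 0.128 m.
B = 458 × 1.15×10⁻⁷ T = 5.26×10⁻⁵ T.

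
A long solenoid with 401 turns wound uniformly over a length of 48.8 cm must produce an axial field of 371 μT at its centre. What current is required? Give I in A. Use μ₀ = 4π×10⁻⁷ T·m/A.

I ≈ 0.359 A

Inside a long solenoid B = μ₀nI with n = 821.7 m⁻¹, so I = B/(μ₀n).
I = 3.71×10⁻⁴ / (4π×10⁻⁷ × 821.7) = 0.359 A.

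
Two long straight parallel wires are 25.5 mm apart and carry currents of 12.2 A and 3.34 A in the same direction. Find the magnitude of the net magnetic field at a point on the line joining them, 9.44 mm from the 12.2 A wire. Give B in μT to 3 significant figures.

B ≈ 217 μT

Each long wire gives B = μ₀I/(2πd). Distances are d₁ = 0.00944 m and d₂ = 0.01606 m.
B₁ = 2.58×10⁻⁴ T, B₂ = 4.16×10⁻⁵ T.
Between parallel currents the two contributions point in opposite directions, so they subtract. B = |B₁ − B₂| = |2.58×10⁻⁴ − 4.16×10⁻⁵| = 2.17×10⁻⁴ T.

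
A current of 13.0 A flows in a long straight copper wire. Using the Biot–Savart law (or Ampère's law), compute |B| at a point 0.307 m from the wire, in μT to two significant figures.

For an infinitely long straight wire, B = μ₀I/(2πd).
B = (4π×10⁻⁷ × 13.0) / (2π × 0.307) = 8.47×10⁻⁶ T.

B ≈ 8.5 μT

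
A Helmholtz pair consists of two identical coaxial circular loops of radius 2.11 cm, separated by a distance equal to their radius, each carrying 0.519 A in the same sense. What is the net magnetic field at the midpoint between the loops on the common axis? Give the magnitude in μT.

Each loop contributes B = μ₀IR²/[2(R²+z²)^(3/2)] on the axis, with z measured from that loop.
Loop 1 (z = 0.01055 m): B₁ = 1.11×10⁻⁵ T. Loop 2 (z = 0.01055 m): B₂ = 1.11×10⁻⁵ T.
The fields add: B = B₁ + B₂ = 2.21×10⁻⁵ T.

B ≈ 22.1 μT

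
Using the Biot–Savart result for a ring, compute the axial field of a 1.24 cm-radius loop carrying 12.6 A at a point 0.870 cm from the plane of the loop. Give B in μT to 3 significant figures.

B ≈ 350 μT

On the axis of a circular loop, B = μ₀IR² / [2(R²+z²)^(3/2)].
R² + z² = (0.0124)² + (0.0087)² = 0.0002294 m², and (R²+z²)^(3/2) = 3.48×10⁻⁶ m³.
B = (4π×10⁻⁷ × 12.6 × 0.0001538) / (2 × 3.48×10⁻⁶) = 3.50×10⁻⁴ T.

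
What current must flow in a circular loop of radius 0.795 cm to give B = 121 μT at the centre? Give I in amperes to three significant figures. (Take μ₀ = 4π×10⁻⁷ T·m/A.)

At the centre of a circular loop B = μ₀I/(2R), so I = 2RB/μ₀.
With R = 0.00795 m, I = 2 × 0.00795 × 1.21×10⁻⁴ / (4π×10⁻⁷) = 1.53 A.

I ≈ 1.53 A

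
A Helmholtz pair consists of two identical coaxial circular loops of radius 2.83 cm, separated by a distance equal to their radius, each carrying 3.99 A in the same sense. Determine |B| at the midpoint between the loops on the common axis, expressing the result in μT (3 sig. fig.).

B ≈ 127 μT

Each loop contributes B = μ₀IR²/[2(R²+z²)^(3/2)] on the axis, with z measured from that loop.
Loop 1 (z = 0.01415 m): B₁ = 6.34×10⁻⁵ T. Loop 2 (z = 0.01415 m): B₂ = 6.34×10⁻⁵ T.
The fields add: B = B₁ + B₂ = 1.27×10⁻⁴ T.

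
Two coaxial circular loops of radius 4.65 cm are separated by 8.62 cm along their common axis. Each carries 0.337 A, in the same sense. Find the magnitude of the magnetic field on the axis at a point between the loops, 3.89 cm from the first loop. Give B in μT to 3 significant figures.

B ≈ 3.62 μT

Each loop contributes B = μ₀IR²/[2(R²+z²)^(3/2)] on the axis, with z measured from that loop.
Loop 1 (z = 0.0389 m): B₁ = 2.05×10⁻⁶ T. Loop 2 (z = 0.0473 m): B₂ = 1.57×10⁻⁶ T.
The fields add: B = B₁ + B₂ = 3.62×10⁻⁶ T.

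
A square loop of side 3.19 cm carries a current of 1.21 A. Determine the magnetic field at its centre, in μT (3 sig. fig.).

Each side is a finite straight segment at perpendicular distance d = a/(2 tan(π/4)) = 0.01595 m from the centre, with end-angles ±π/4.
One side contributes B₁ = (μ₀I/4πd)·2 sin(π/4) = 1.07×10⁻⁵ T.
All 4 sides add in the same direction: B = 4 × 1.07×10⁻⁵ = 4.29×10⁻⁵ T.

B ≈ 42.9 μT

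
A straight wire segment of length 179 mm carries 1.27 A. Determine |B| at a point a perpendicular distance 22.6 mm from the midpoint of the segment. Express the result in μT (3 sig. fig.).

B ≈ 10.9 μT

For a finite straight segment, B = (μ₀I/4πd)(sinθ₁ + sinθ₂), where θ₁, θ₂ are the angles from the perpendicular to each end.
The perpendicular from the point meets the wire at its midpoint, so each end is L/2 = 0.0895 m away along the wire.
sinθ₁ = 0.0895/√(0.0895²+0.0226²) = 0.9696; sinθ₂ = 0.0895/√(0.0895²+0.0226²) = 0.9696.
B = (4π×10⁻⁷ × 1.27) / (4π × 0.0226) × (0.9696 + 0.9696) = 1.09×10⁻⁵ T.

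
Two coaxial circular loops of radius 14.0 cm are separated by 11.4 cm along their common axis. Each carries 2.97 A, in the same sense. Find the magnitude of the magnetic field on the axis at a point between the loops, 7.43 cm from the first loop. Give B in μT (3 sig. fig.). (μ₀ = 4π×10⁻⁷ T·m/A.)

B ≈ 21.1 μT

Each loop contributes B = μ₀IR²/[2(R²+z²)^(3/2)] on the axis, with z measured from that loop.
Loop 1 (z = 0.0743 m): B₁ = 9.19×10⁻⁶ T. Loop 2 (z = 0.0397 m): B₂ = 1.19×10⁻⁵ T.
The fields add: B = B₁ + B₂ = 2.11×10⁻⁵ T.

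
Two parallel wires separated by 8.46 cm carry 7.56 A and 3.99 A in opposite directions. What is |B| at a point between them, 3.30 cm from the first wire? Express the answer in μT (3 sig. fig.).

Each long wire gives B = μ₀I/(2πd). Distances are d₁ = 0.033 m and d₂ = 0.0516 m.
B₁ = 4.58×10⁻⁵ T, B₂ = 1.55×10⁻⁵ T.
Between antiparallel currents both contributions point the same way, so they add. B = B₁ + B₂ = 4.58×10⁻⁵ + 1.55×10⁻⁵ = 6.13×10⁻⁵ T.

B ≈ 61.3 μT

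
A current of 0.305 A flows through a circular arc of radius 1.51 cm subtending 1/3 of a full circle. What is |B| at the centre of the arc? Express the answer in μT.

B ≈ 4.23 μT

The Biot–Savart field of a circular arc at its centre is B = μ₀Iφ/(4πR), with φ = 2.094 rad.
B = (4π×10⁻⁷ × 0.305 × 2.094) / (4π × 0.0151) = 4.23×10⁻⁶ T.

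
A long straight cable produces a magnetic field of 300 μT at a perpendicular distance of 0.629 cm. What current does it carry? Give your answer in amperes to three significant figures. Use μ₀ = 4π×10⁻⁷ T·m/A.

For a long straight wire B = μ₀I/(2πd), so I = 2πdB/μ₀.
I = 2π × 0.00629 × 3.00×10⁻⁴ / (4π×10⁻⁷) = 9.43 A.

I ≈ 9.43 A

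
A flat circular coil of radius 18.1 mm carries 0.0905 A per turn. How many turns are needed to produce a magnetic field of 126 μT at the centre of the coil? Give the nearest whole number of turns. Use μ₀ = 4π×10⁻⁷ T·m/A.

For an N-turn coil, B = Nμ₀I/(2R). A single turn gives B₁ = 3.14×10⁻⁶ T with R = 0.0181 m.
N = B/B₁ = 1.26×10⁻⁴ / 3.14×10⁻⁶ = 40.11.

N = 40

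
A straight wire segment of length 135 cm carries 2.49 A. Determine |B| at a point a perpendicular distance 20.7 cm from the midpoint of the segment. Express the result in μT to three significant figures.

B ≈ 2.30 μT

For a finite straight segment, B = (μ₀I/4πd)(sinθ₁ + sinθ₂), where θ₁, θ₂ are the angles from the perpendicular to each end.
The perpendicular from the point meets the wire at its midpoint, so each end is L/2 = 0.675 m away along the wire.
sinθ₁ = 0.675/√(0.675²+0.207²) = 0.9561; sinθ₂ = 0.675/√(0.675²+0.207²) = 0.9561.
B = (4π×10⁻⁷ × 2.49) / (4π × 0.207) × (0.9561 + 0.9561) = 2.30×10⁻⁶ T.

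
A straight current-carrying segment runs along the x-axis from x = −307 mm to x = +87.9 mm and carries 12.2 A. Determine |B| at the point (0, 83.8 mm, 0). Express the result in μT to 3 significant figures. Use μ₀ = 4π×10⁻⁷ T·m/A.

For a finite straight segment, B = (μ₀I/4πd)(sinθ₁ + sinθ₂), where θ₁, θ₂ are the angles from the perpendicular to each end.
The perpendicular distance is d = 0.0838 m; the end-offsets along the wire are a = 0.307 m and b = 0.0879 m.
sinθ₁ = 0.307/√(0.307²+0.0838²) = 0.9647; sinθ₂ = 0.0879/√(0.0879²+0.0838²) = 0.7238.
B = (4π×10⁻⁷ × 12.2) / (4π × 0.0838) × (0.9647 + 0.7238) = 2.46×10⁻⁵ T.

B ≈ 24.6 μT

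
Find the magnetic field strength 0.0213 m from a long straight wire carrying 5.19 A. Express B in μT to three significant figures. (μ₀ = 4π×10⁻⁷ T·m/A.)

B ≈ 48.7 μT

For an infinitely long straight wire, B = μ₀I/(2πd).
B = (4π×10⁻⁷ × 5.19) / (2π × 0.0213) = 4.87×10⁻⁵ T.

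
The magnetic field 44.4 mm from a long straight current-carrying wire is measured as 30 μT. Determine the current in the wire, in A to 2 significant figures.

I ≈ 6.7 A

For a long straight wire B = μ₀I/(2πd), so I = 2πdB/μ₀.
I = 2π × 0.0444 × 3.00×10⁻⁵ / (4π×10⁻⁷) = 6.66 A.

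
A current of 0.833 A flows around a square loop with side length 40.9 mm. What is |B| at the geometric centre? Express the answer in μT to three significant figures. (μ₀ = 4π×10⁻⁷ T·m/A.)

Each side is a finite straight segment at perpendicular distance d = a/(2 tan(π/4)) = 0.02045 m from the centre, with end-angles ±π/4.
One side contributes B₁ = (μ₀I/4πd)·2 sin(π/4) = 5.76×10⁻⁶ T.
All 4 sides add in the same direction: B = 4 × 5.76×10⁻⁶ = 2.30×10⁻⁵ T.

B ≈ 23.0 μT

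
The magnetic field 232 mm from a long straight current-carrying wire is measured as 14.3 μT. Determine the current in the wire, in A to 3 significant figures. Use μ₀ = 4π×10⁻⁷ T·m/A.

I ≈ 16.6 A

For a long straight wire B = μ₀I/(2πd), so I = 2πdB/μ₀.
I = 2π × 0.232 × 1.43×10⁻⁵ / (4π×10⁻⁷) = 16.6 A.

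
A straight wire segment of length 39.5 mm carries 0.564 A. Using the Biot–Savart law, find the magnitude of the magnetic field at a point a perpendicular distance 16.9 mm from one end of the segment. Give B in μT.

For a finite straight segment, B = (μ₀I/4πd)(sinθ₁ + sinθ₂), where θ₁, θ₂ are the angles from the perpendicular to each end.
The perpendicular foot is at one end, so the two end-offsets along the wire are 0 and L = 0.0395 m.
sinθ₁ = 0/√(0²+0.0169²) = 0.0000; sinθ₂ = 0.0395/√(0.0395²+0.0169²) = 0.9194.
B = (4π×10⁻⁷ × 0.564) / (4π × 0.0169) × (0.0000 + 0.9194) = 3.07×10⁻⁶ T.

B ≈ 3.07 μT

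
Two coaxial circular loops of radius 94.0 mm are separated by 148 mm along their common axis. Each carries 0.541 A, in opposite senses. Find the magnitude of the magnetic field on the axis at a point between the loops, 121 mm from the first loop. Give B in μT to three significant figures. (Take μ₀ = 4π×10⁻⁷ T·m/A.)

Each loop contributes B = μ₀IR²/[2(R²+z²)^(3/2)] on the axis, with z measured from that loop.
Loop 1 (z = 0.121 m): B₁ = 8.35×10⁻⁷ T. Loop 2 (z = 0.027 m): B₂ = 3.21×10⁻⁶ T.
The fields oppose: B = |B₁ − B₂| = 2.38×10⁻⁶ T.

B ≈ 2.38 μT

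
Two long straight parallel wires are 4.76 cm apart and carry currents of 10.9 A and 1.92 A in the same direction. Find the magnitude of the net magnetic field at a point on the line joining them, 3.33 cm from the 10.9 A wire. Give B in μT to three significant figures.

Each long wire gives B = μ₀I/(2πd). Distances are d₁ = 0.0333 m and d₂ = 0.0143 m.
B₁ = 6.55×10⁻⁵ T, B₂ = 2.69×10⁻⁵ T.
Between parallel currents the two contributions point in opposite directions, so they subtract. B = |B₁ − B₂| = |6.55×10⁻⁵ − 2.69×10⁻⁵| = 3.86×10⁻⁵ T.

B ≈ 38.6 μT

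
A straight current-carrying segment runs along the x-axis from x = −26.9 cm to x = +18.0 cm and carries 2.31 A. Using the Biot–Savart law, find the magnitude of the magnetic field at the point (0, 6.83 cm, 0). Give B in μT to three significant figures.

For a finite straight segment, B = (μ₀I/4πd)(sinθ₁ + sinθ₂), where θ₁, θ₂ are the angles from the perpendicular to each end.
The perpendicular distance is d = 0.0683 m; the end-offsets along the wire are a = 0.269 m and b = 0.18 m.
sinθ₁ = 0.269/√(0.269²+0.0683²) = 0.9692; sinθ₂ = 0.18/√(0.18²+0.0683²) = 0.9350.
B = (4π×10⁻⁷ × 2.31) / (4π × 0.0683) × (0.9692 + 0.9350) = 6.44×10⁻⁶ T.

B ≈ 6.44 μT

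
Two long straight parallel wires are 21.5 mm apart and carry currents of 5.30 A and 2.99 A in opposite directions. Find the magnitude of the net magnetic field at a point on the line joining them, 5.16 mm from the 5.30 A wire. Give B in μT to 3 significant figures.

B ≈ 242 μT

Each long wire gives B = μ₀I/(2πd). Distances are d₁ = 0.00516 m and d₂ = 0.01634 m.
B₁ = 2.05×10⁻⁴ T, B₂ = 3.66×10⁻⁵ T.
Between antiparallel currents both contributions point the same way, so they add. B = B₁ + B₂ = 2.05×10⁻⁴ + 3.66×10⁻⁵ = 2.42×10⁻⁴ T.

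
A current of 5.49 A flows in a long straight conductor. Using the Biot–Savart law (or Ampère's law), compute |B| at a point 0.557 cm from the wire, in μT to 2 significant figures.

For an infinitely long straight wire, B = μ₀I/(2πd).
B = (4π×10⁻⁷ × 5.49) / (2π × 0.00557) = 1.97×10⁻⁴ T.

B ≈ 200 μT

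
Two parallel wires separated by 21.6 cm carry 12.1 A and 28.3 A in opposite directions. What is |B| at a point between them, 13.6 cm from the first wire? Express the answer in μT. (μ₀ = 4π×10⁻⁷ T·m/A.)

Each long wire gives B = μ₀I/(2πd). Distances are d₁ = 0.136 m and d₂ = 0.08 m.
B₁ = 1.78×10⁻⁵ T, B₂ = 7.07×10⁻⁵ T.
Between antiparallel currents both contributions point the same way, so they add. B = B₁ + B₂ = 1.78×10⁻⁵ + 7.07×10⁻⁵ = 8.85×10⁻⁵ T.

B ≈ 88.5 μT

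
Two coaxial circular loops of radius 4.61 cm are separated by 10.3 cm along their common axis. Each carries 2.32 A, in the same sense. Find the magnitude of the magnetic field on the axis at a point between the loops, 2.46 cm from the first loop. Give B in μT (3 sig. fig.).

Each loop contributes B = μ₀IR²/[2(R²+z²)^(3/2)] on the axis, with z measured from that loop.
Loop 1 (z = 0.0246 m): B₁ = 2.17×10⁻⁵ T. Loop 2 (z = 0.0784 m): B₂ = 4.12×10⁻⁶ T.
The fields add: B = B₁ + B₂ = 2.58×10⁻⁵ T.

B ≈ 25.8 μT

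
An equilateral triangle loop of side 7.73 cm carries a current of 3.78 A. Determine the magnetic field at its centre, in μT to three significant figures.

Each side is a finite straight segment at perpendicular distance d = a/(2 tan(π/3)) = 0.02231 m from the centre, with end-angles ±π/3.
One side contributes B₁ = (μ₀I/4πd)·2 sin(π/3) = 2.93×10⁻⁵ T.
All 3 sides add in the same direction: B = 3 × 2.93×10⁻⁵ = 8.80×10⁻⁵ T.

B ≈ 88.0 μT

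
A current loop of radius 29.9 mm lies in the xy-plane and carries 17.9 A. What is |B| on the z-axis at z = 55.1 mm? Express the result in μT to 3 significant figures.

On the axis of a circular loop, B = μ₀IR² / [2(R²+z²)^(3/2)].
R² + z² = (0.0299)² + (0.0551)² = 0.00393 m², and (R²+z²)^(3/2) = 2.46×10⁻⁴ m³.
B = (4π×10⁻⁷ × 17.9 × 0.000894) / (2 × 2.46×10⁻⁴) = 4.08×10⁻⁵ T.

B ≈ 40.8 μT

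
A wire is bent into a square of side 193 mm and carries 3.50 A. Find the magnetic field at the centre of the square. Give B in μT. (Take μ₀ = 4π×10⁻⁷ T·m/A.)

B ≈ 20.5 μT

Each side is a finite straight segment at perpendicular distance d = a/(2 tan(π/4)) = 0.0965 m from the centre, with end-angles ±π/4.
One side contributes B₁ = (μ₀I/4πd)·2 sin(π/4) = 5.13×10⁻⁶ T.
All 4 sides add in the same direction: B = 4 × 5.13×10⁻⁶ = 2.05×10⁻⁵ T.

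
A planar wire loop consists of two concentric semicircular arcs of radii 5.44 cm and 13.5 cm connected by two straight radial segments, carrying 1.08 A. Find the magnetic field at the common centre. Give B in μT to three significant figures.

The radial connectors point toward the centre, so dl × r̂ = 0 and they contribute nothing.
Each semicircle gives μ₀I/(4R): inner arc 6.24×10⁻⁶ T, outer arc 2.51×10⁻⁶ T.
The two arcs carry current in opposite angular senses, so their fields oppose: B = |6.24×10⁻⁶ − 2.51×10⁻⁶| = 3.72×10⁻⁶ T.

B ≈ 3.72 μT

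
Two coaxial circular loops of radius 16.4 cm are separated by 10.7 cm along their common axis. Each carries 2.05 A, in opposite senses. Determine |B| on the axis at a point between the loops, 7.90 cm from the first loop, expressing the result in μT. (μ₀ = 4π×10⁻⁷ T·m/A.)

Each loop contributes B = μ₀IR²/[2(R²+z²)^(3/2)] on the axis, with z measured from that loop.
Loop 1 (z = 0.079 m): B₁ = 5.74×10⁻⁶ T. Loop 2 (z = 0.028 m): B₂ = 7.52×10⁻⁶ T.
The fields oppose: B = |B₁ − B₂| = 1.78×10⁻⁶ T.

B ≈ 1.78 μT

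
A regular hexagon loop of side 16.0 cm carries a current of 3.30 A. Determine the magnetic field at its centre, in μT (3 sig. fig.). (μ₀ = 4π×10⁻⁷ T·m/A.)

Each side is a finite straight segment at perpendicular distance d = a/(2 tan(π/6)) = 0.1386 m from the centre, with end-angles ±π/6.
One side contributes B₁ = (μ₀I/4πd)·2 sin(π/6) = 2.38×10⁻⁶ T.
All 6 sides add in the same direction: B = 6 × 2.38×10⁻⁶ = 1.43×10⁻⁵ T.

B ≈ 14.3 μT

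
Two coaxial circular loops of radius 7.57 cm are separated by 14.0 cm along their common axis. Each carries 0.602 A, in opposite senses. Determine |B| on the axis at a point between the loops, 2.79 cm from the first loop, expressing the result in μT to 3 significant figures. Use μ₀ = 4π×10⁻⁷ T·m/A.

Each loop contributes B = μ₀IR²/[2(R²+z²)^(3/2)] on the axis, with z measured from that loop.
Loop 1 (z = 0.0279 m): B₁ = 4.13×10⁻⁶ T. Loop 2 (z = 0.1121 m): B₂ = 8.76×10⁻⁷ T.
The fields oppose: B = |B₁ − B₂| = 3.25×10⁻⁶ T.

B ≈ 3.25 μT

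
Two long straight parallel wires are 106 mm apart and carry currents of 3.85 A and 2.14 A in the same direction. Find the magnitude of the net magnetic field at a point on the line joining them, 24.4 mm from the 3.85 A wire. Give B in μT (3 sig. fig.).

Each long wire gives B = μ₀I/(2πd). Distances are d₁ = 0.0244 m and d₂ = 0.0816 m.
B₁ = 3.16×10⁻⁵ T, B₂ = 5.25×10⁻⁶ T.
Between parallel currents the two contributions point in opposite directions, so they subtract. B = |B₁ − B₂| = |3.16×10⁻⁵ − 5.25×10⁻⁶| = 2.63×10⁻⁵ T.

B ≈ 26.3 μT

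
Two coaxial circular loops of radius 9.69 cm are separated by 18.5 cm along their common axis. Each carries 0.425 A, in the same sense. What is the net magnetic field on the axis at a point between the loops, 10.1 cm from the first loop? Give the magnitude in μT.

Each loop contributes B = μ₀IR²/[2(R²+z²)^(3/2)] on the axis, with z measured from that loop.
Loop 1 (z = 0.101 m): B₁ = 9.14×10⁻⁷ T. Loop 2 (z = 0.084 m): B₂ = 1.19×10⁻⁶ T.
The fields add: B = B₁ + B₂ = 2.10×10⁻⁶ T.

B ≈ 2.10 μT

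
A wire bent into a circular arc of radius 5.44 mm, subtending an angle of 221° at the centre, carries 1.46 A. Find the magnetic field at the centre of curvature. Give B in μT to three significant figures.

The Biot–Savart field of a circular arc at its centre is B = μ₀Iφ/(4πR), with φ = 3.857 rad.
B = (4π×10⁻⁷ × 1.46 × 3.857) / (4π × 0.00544) = 1.04×10⁻⁴ T.

B ≈ 104 μT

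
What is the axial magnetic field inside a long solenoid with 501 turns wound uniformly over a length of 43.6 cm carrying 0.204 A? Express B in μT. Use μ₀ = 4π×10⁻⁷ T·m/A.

Inside a long solenoid, B = μ₀nI with n = 1149 turns/m.
B = 4π×10⁻⁷ × 1149 × 0.204 = 2.95×10⁻⁴ T.

B ≈ 295 μT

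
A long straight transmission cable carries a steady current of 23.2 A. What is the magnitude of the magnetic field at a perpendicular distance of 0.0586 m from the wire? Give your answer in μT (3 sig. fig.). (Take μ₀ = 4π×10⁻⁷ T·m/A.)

B ≈ 79.2 μT

For an infinitely long straight wire, B = μ₀I/(2πd).
B = (4π×10⁻⁷ × 23.2) / (2π × 0.0586) = 7.92×10⁻⁵ T.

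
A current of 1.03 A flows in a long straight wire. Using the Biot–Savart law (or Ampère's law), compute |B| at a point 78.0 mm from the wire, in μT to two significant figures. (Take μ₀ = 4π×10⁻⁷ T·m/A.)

B ≈ 2.6 μT

For an infinitely long straight wire, B = μ₀I/(2πd).
B = (4π×10⁻⁷ × 1.03) / (2π × 0.078) = 2.64×10⁻⁶ T.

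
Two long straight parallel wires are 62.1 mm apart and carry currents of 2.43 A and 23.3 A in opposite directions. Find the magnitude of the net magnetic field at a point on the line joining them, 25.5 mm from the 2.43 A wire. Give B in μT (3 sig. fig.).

B ≈ 146 μT

Each long wire gives B = μ₀I/(2πd). Distances are d₁ = 0.0255 m and d₂ = 0.0366 m.
B₁ = 1.91×10⁻⁵ T, B₂ = 1.27×10⁻⁴ T.
Between antiparallel currents both contributions point the same way, so they add. B = B₁ + B₂ = 1.91×10⁻⁵ + 1.27×10⁻⁴ = 1.46×10⁻⁴ T.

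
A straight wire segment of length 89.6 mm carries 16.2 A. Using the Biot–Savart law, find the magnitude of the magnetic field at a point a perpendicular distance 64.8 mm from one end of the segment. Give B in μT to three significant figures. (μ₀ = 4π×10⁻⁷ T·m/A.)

For a finite straight segment, B = (μ₀I/4πd)(sinθ₁ + sinθ₂), where θ₁, θ₂ are the angles from the perpendicular to each end.
The perpendicular foot is at one end, so the two end-offsets along the wire are 0 and L = 0.0896 m.
sinθ₁ = 0/√(0²+0.0648²) = 0.0000; sinθ₂ = 0.0896/√(0.0896²+0.0648²) = 0.8103.
B = (4π×10⁻⁷ × 16.2) / (4π × 0.0648) × (0.0000 + 0.8103) = 2.03×10⁻⁵ T.

B ≈ 20.3 μT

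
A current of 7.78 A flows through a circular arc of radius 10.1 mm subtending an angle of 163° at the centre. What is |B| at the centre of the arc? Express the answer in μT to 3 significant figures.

The Biot–Savart field of a circular arc at its centre is B = μ₀Iφ/(4πR), with φ = 2.845 rad.
B = (4π×10⁻⁷ × 7.78 × 2.845) / (4π × 0.0101) = 2.19×10⁻⁴ T.

B ≈ 219 μT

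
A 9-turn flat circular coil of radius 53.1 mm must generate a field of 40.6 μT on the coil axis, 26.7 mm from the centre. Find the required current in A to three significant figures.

I ≈ 0.535 A

For an N-turn coil, B = Nμ₀IR²/[2(R²+z²)^(3/2)] with R = 0.0531 m, z = 0.0267 m, so I = 2B(R²+z²)^(3/2)/(Nμ₀R²) = 2 × 4.06×10⁻⁵ × 2.10×10⁻⁴ / (9 × 4π×10⁻⁷ × 0.00282) = 0.535 A.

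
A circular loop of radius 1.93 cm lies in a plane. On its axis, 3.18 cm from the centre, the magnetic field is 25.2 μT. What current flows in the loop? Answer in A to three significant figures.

I ≈ 5.54 A

On the axis of a loop, B = μ₀IR²/[2(R²+z²)^(3/2)], so I = 2B(R²+z²)^(3/2)/(μ₀R²).
R² + z² = 0.0003725 + 0.001011 = 0.001384 m²; raised to 3/2 gives 5.15×10⁻⁵ m³.
I = 2 × 2.52×10⁻⁵ × 5.15×10⁻⁵ / (1.26×10⁻⁶ × 0.0003725) = 5.54 A.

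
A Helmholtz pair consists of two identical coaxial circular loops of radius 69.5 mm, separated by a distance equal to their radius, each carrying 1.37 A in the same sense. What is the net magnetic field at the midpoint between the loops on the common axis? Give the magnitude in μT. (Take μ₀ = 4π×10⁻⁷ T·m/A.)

Each loop contributes B = μ₀IR²/[2(R²+z²)^(3/2)] on the axis, with z measured from that loop.
Loop 1 (z = 0.03475 m): B₁ = 8.86×10⁻⁶ T. Loop 2 (z = 0.03475 m): B₂ = 8.86×10⁻⁶ T.
The fields add: B = B₁ + B₂ = 1.77×10⁻⁵ T.

B ≈ 17.7 μT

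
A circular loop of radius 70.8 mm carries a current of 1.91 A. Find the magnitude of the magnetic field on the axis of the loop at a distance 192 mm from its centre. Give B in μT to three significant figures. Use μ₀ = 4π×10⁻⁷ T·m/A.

On the axis of a circular loop, B = μ₀IR² / [2(R²+z²)^(3/2)].
R² + z² = (0.0708)² + (0.192)² = 0.04188 m², and (R²+z²)^(3/2) = 8.57×10⁻³ m³.
B = (4π×10⁻⁷ × 1.91 × 0.005013) / (2 × 8.57×10⁻³) = 7.02×10⁻⁷ T.

B ≈ 0.702 μT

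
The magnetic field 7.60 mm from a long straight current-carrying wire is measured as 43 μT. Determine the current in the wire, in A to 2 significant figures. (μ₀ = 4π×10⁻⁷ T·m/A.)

For a long straight wire B = μ₀I/(2πd), so I = 2πdB/μ₀.
I = 2π × 0.0076 × 4.30×10⁻⁵ / (4π×10⁻⁷) = 1.63 A.

I ≈ 1.6 A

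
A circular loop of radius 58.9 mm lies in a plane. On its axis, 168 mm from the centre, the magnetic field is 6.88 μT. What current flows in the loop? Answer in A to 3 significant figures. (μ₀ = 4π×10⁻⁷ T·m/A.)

I ≈ 17.8 A

On the axis of a loop, B = μ₀IR²/[2(R²+z²)^(3/2)], so I = 2B(R²+z²)^(3/2)/(μ₀R²).
R² + z² = 0.003469 + 0.02822 = 0.03169 m²; raised to 3/2 gives 5.64×10⁻³ m³.
I = 2 × 6.88×10⁻⁶ × 5.64×10⁻³ / (1.26×10⁻⁶ × 0.003469) = 17.8 A.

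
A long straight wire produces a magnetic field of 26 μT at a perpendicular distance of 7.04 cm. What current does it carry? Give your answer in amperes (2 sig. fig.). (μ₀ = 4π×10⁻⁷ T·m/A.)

I ≈ 9.2 A

For a long straight wire B = μ₀I/(2πd), so I = 2πdB/μ₀.
I = 2π × 0.0704 × 2.60×10⁻⁵ / (4π×10⁻⁷) = 9.15 A.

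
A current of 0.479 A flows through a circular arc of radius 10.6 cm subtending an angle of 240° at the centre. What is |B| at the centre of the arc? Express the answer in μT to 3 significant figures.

B ≈ 1.89 μT

The Biot–Savart field of a circular arc at its centre is B = μ₀Iφ/(4πR), with φ = 4.189 rad.
B = (4π×10⁻⁷ × 0.479 × 4.189) / (4π × 0.106) = 1.89×10⁻⁶ T.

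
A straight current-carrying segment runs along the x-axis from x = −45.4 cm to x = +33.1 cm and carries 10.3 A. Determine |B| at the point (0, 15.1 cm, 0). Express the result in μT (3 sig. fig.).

B ≈ 12.7 μT

For a finite straight segment, B = (μ₀I/4πd)(sinθ₁ + sinθ₂), where θ₁, θ₂ are the angles from the perpendicular to each end.
The perpendicular distance is d = 0.151 m; the end-offsets along the wire are a = 0.454 m and b = 0.331 m.
sinθ₁ = 0.454/√(0.454²+0.151²) = 0.9489; sinθ₂ = 0.331/√(0.331²+0.151²) = 0.9098.
B = (4π×10⁻⁷ × 10.3) / (4π × 0.151) × (0.9489 + 0.9098) = 1.27×10⁻⁵ T.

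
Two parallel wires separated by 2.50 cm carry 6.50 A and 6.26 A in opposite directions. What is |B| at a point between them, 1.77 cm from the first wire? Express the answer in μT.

B ≈ 245 μT

Each long wire gives B = μ₀I/(2πd). Distances are d₁ = 0.0177 m and d₂ = 0.0073 m.
B₁ = 7.34×10⁻⁵ T, B₂ = 1.72×10⁻⁴ T.
Between antiparallel currents both contributions point the same way, so they add. B = B₁ + B₂ = 7.34×10⁻⁵ + 1.72×10⁻⁴ = 2.45×10⁻⁴ T.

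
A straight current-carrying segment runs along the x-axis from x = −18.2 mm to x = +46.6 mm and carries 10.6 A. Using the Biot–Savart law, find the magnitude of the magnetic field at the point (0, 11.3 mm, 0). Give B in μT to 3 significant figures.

B ≈ 171 μT

For a finite straight segment, B = (μ₀I/4πd)(sinθ₁ + sinθ₂), where θ₁, θ₂ are the angles from the perpendicular to each end.
The perpendicular distance is d = 0.0113 m; the end-offsets along the wire are a = 0.0182 m and b = 0.0466 m.
sinθ₁ = 0.0182/√(0.0182²+0.0113²) = 0.8496; sinθ₂ = 0.0466/√(0.0466²+0.0113²) = 0.9718.
B = (4π×10⁻⁷ × 10.6) / (4π × 0.0113) × (0.8496 + 0.9718) = 1.71×10⁻⁴ T.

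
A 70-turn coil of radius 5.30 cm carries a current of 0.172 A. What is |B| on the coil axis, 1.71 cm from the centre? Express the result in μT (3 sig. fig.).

For an N-turn flat coil, B = Nμ₀IR²/[2(R²+z²)^(3/2)] with R = 0.053 m, z = 0.0171 m.
B = 70 × 1.76×10⁻⁶ T = 1.23×10⁻⁴ T.

B ≈ 123 μT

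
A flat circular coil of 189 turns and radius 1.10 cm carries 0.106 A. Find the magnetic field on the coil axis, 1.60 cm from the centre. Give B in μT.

For an N-turn flat coil, B = Nμ₀IR²/[2(R²+z²)^(3/2)] with R = 0.011 m, z = 0.016 m.
B = 189 × 1.10×10⁻⁶ T = 2.08×10⁻⁴ T.

B ≈ 208 μT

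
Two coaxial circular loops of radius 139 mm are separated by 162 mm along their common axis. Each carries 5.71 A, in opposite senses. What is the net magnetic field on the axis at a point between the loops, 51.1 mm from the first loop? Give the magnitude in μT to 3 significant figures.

B ≈ 9.01 μT

Each loop contributes B = μ₀IR²/[2(R²+z²)^(3/2)] on the axis, with z measured from that loop.
Loop 1 (z = 0.0511 m): B₁ = 2.13×10⁻⁵ T. Loop 2 (z = 0.1109 m): B₂ = 1.23×10⁻⁵ T.
The fields oppose: B = |B₁ − B₂| = 9.01×10⁻⁶ T.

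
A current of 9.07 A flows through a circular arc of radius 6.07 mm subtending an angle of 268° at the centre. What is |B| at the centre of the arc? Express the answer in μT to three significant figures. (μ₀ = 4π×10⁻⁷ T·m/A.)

The Biot–Savart field of a circular arc at its centre is B = μ₀Iφ/(4πR), with φ = 4.677 rad.
B = (4π×10⁻⁷ × 9.07 × 4.677) / (4π × 0.00607) = 6.99×10⁻⁴ T.

B ≈ 699 μT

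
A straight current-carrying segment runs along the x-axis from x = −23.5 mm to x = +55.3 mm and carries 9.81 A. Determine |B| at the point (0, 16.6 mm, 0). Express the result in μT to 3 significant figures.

B ≈ 105 μT

For a finite straight segment, B = (μ₀I/4πd)(sinθ₁ + sinθ₂), where θ₁, θ₂ are the angles from the perpendicular to each end.
The perpendicular distance is d = 0.0166 m; the end-offsets along the wire are a = 0.0235 m and b = 0.0553 m.
sinθ₁ = 0.0235/√(0.0235²+0.0166²) = 0.8168; sinθ₂ = 0.0553/√(0.0553²+0.0166²) = 0.9578.
B = (4π×10⁻⁷ × 9.81) / (4π × 0.0166) × (0.8168 + 0.9578) = 1.05×10⁻⁴ T.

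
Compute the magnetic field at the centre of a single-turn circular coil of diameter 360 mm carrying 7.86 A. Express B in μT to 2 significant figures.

At the centre of a circular loop the Biot–Savart law gives B = μ₀I/(2R) (so R = 0.18 m).
B = (4π×10⁻⁷ × 7.86) / (2 × 0.18) = 2.74×10⁻⁵ T.

B ≈ 27 μT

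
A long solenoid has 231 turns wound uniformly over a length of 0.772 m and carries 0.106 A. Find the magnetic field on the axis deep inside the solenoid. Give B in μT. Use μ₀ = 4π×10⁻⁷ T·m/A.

B ≈ 39.9 μT

Inside a long solenoid, B = μ₀nI with n = 299.2 turns/m.
B = 4π×10⁻⁷ × 299.2 × 0.106 = 3.99×10⁻⁵ T.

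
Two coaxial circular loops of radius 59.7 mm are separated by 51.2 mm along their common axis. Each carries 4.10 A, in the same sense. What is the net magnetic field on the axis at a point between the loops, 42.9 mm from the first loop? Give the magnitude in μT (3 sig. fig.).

Each loop contributes B = μ₀IR²/[2(R²+z²)^(3/2)] on the axis, with z measured from that loop.
Loop 1 (z = 0.0429 m): B₁ = 2.31×10⁻⁵ T. Loop 2 (z = 0.0083 m): B₂ = 4.19×10⁻⁵ T.
The fields add: B = B₁ + B₂ = 6.50×10⁻⁵ T.

B ≈ 65.0 μT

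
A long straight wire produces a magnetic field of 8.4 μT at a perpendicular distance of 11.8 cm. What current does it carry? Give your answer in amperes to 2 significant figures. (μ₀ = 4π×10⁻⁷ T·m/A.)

For a long straight wire B = μ₀I/(2πd), so I = 2πdB/μ₀.
I = 2π × 0.118 × 8.40×10⁻⁶ / (4π×10⁻⁷) = 4.96 A.

I ≈ 5.0 A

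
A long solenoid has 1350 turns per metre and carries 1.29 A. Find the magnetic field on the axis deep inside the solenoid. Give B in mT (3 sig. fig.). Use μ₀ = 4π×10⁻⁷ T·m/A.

Inside a long solenoid, B = μ₀nI with n = 1350 turns/m.
B = 4π×10⁻⁷ × 1350 × 1.29 = 2.19×10⁻³ T.

B ≈ 2.19 mT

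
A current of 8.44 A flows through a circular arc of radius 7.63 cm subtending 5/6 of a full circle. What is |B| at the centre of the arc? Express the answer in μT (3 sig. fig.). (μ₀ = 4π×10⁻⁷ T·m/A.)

The Biot–Savart field of a circular arc at its centre is B = μ₀Iφ/(4πR), with φ = 5.236 rad.
B = (4π×10⁻⁷ × 8.44 × 5.236) / (4π × 0.0763) = 5.79×10⁻⁵ T.

B ≈ 57.9 μT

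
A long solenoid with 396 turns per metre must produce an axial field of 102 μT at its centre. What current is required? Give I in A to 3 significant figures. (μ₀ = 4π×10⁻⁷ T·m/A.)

Inside a long solenoid B = μ₀nI with n = 396 m⁻¹, so I = B/(μ₀n).
I = 1.02×10⁻⁴ / (4π×10⁻⁷ × 396) = 0.205 A.

I ≈ 0.205 A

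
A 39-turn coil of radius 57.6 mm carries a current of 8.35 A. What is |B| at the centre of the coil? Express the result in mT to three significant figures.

B ≈ 3.55 mT

For an N-turn flat coil, B = Nμ₀I/(2R) with R = 0.0576 m.
B = 39 × 9.11×10⁻⁵ T = 3.55×10⁻³ T.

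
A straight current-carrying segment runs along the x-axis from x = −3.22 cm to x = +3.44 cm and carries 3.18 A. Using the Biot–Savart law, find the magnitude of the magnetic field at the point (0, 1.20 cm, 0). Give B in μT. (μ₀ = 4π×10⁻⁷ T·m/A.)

For a finite straight segment, B = (μ₀I/4πd)(sinθ₁ + sinθ₂), where θ₁, θ₂ are the angles from the perpendicular to each end.
The perpendicular distance is d = 0.012 m; the end-offsets along the wire are a = 0.0322 m and b = 0.0344 m.
sinθ₁ = 0.0322/√(0.0322²+0.012²) = 0.9370; sinθ₂ = 0.0344/√(0.0344²+0.012²) = 0.9442.
B = (4π×10⁻⁷ × 3.18) / (4π × 0.012) × (0.9370 + 0.9442) = 4.99×10⁻⁵ T.

B ≈ 49.9 μT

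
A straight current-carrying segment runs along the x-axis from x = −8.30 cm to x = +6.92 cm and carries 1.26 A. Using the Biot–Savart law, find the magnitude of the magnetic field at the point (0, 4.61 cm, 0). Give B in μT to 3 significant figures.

B ≈ 4.66 μT

For a finite straight segment, B = (μ₀I/4πd)(sinθ₁ + sinθ₂), where θ₁, θ₂ are the angles from the perpendicular to each end.
The perpendicular distance is d = 0.0461 m; the end-offsets along the wire are a = 0.083 m and b = 0.0692 m.
sinθ₁ = 0.083/√(0.083²+0.0461²) = 0.8742; sinθ₂ = 0.0692/√(0.0692²+0.0461²) = 0.8322.
B = (4π×10⁻⁷ × 1.26) / (4π × 0.0461) × (0.8742 + 0.8322) = 4.66×10⁻⁶ T.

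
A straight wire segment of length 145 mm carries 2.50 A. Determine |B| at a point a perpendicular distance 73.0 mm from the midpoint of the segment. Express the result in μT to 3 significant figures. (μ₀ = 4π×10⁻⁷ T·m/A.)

For a finite straight segment, B = (μ₀I/4πd)(sinθ₁ + sinθ₂), where θ₁, θ₂ are the angles from the perpendicular to each end.
The perpendicular from the point meets the wire at its midpoint, so each end is L/2 = 0.0725 m away along the wire.
sinθ₁ = 0.0725/√(0.0725²+0.073²) = 0.7047; sinθ₂ = 0.0725/√(0.0725²+0.073²) = 0.7047.
B = (4π×10⁻⁷ × 2.50) / (4π × 0.073) × (0.7047 + 0.7047) = 4.83×10⁻⁶ T.

B ≈ 4.83 μT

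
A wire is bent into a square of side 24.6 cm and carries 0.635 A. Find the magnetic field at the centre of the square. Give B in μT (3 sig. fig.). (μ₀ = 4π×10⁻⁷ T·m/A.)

Each side is a finite straight segment at perpendicular distance d = a/(2 tan(π/4)) = 0.123 m from the centre, with end-angles ±π/4.
One side contributes B₁ = (μ₀I/4πd)·2 sin(π/4) = 7.30×10⁻⁷ T.
All 4 sides add in the same direction: B = 4 × 7.30×10⁻⁷ = 2.92×10⁻⁶ T.

B ≈ 2.92 μT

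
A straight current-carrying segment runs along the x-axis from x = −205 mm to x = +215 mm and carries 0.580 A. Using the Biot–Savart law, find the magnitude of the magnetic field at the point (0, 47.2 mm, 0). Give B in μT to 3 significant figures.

B ≈ 2.40 μT

For a finite straight segment, B = (μ₀I/4πd)(sinθ₁ + sinθ₂), where θ₁, θ₂ are the angles from the perpendicular to each end.
The perpendicular distance is d = 0.0472 m; the end-offsets along the wire are a = 0.205 m and b = 0.215 m.
sinθ₁ = 0.205/√(0.205²+0.0472²) = 0.9745; sinθ₂ = 0.215/√(0.215²+0.0472²) = 0.9767.
B = (4π×10⁻⁷ × 0.580) / (4π × 0.0472) × (0.9745 + 0.9767) = 2.40×10⁻⁶ T.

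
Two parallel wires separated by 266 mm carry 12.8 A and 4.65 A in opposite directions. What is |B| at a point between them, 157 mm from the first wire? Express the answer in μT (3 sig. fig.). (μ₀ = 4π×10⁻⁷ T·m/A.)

Each long wire gives B = μ₀I/(2πd). Distances are d₁ = 0.157 m and d₂ = 0.109 m.
B₁ = 1.63×10⁻⁵ T, B₂ = 8.53×10⁻⁶ T.
Between antiparallel currents both contributions point the same way, so they add. B = B₁ + B₂ = 1.63×10⁻⁵ + 8.53×10⁻⁶ = 2.48×10⁻⁵ T.

B ≈ 24.8 μT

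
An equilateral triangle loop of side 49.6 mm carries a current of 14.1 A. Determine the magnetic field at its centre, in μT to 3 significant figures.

Each side is a finite straight segment at perpendicular distance d = a/(2 tan(π/3)) = 0.01432 m from the centre, with end-angles ±π/3.
One side contributes B₁ = (μ₀I/4πd)·2 sin(π/3) = 1.71×10⁻⁴ T.
All 3 sides add in the same direction: B = 3 × 1.71×10⁻⁴ = 5.12×10⁻⁴ T.

B ≈ 512 μT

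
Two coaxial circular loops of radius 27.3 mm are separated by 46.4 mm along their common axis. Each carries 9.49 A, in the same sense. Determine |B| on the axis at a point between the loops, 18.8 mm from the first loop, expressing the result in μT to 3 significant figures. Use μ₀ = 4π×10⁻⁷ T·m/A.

B ≈ 198 μT

Each loop contributes B = μ₀IR²/[2(R²+z²)^(3/2)] on the axis, with z measured from that loop.
Loop 1 (z = 0.0188 m): B₁ = 1.22×10⁻⁴ T. Loop 2 (z = 0.0276 m): B₂ = 7.60×10⁻⁵ T.
The fields add: B = B₁ + B₂ = 1.98×10⁻⁴ T.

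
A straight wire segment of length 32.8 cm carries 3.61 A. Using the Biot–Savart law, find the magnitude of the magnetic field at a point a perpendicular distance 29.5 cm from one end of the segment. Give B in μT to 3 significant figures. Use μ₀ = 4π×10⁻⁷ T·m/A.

For a finite straight segment, B = (μ₀I/4πd)(sinθ₁ + sinθ₂), where θ₁, θ₂ are the angles from the perpendicular to each end.
The perpendicular foot is at one end, so the two end-offsets along the wire are 0 and L = 0.328 m.
sinθ₁ = 0/√(0²+0.295²) = 0.0000; sinθ₂ = 0.328/√(0.328²+0.295²) = 0.7435.
B = (4π×10⁻⁷ × 3.61) / (4π × 0.295) × (0.0000 + 0.7435) = 9.10×10⁻⁷ T.

B ≈ 0.910 μT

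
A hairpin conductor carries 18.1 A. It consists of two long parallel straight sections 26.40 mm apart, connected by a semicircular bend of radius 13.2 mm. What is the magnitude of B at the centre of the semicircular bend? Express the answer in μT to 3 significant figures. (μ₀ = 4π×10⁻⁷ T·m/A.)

B ≈ 705 μT

The semicircular arc contributes B_arc = μ₀I·π/(4πR) = μ₀I/(4R) = 4.31×10⁻⁴ T.
Each semi-infinite lead is at perpendicular distance R = 0.0132 m from the centre, with the perpendicular foot at its near end, so it contributes μ₀I/(4πR); both point the same way, together 2.74×10⁻⁴ T.
Arc and leads all point the same direction: B = 4.31×10⁻⁴ + 2.74×10⁻⁴ = 7.05×10⁻⁴ T.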